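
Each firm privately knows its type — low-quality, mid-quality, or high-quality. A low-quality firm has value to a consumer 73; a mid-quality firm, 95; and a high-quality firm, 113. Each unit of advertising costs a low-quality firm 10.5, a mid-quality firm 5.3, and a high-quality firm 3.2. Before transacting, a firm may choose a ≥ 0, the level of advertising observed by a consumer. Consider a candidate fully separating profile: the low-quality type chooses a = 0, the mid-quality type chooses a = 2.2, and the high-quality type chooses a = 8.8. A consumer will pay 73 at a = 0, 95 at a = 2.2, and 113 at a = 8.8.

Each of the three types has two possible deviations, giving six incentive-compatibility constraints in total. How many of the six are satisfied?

Low-quality (own payoff 73): to a=2.2 gives 95 − 10.5×2.2 = 71.9 → no gain ✓; to a=8.8 gives 113 − 10.5×8.8 = 20.6 → no gain ✓.
Mid-quality (own payoff 95 − 5.3×2.2 = 83.34): to a=0 gives 73 → no gain ✓; to a=8.8 gives 113 − 5.3×8.8 = 66.36 → no gain ✓.
High-quality (own payoff 113 − 3.2×8.8 = 84.84): to a=0 gives 73 → no gain ✓; to a=2.2 gives 95 − 3.2×2.2 = 87.96 → profitable ✗.
5 of the 6 constraints hold; not an equilibrium.

5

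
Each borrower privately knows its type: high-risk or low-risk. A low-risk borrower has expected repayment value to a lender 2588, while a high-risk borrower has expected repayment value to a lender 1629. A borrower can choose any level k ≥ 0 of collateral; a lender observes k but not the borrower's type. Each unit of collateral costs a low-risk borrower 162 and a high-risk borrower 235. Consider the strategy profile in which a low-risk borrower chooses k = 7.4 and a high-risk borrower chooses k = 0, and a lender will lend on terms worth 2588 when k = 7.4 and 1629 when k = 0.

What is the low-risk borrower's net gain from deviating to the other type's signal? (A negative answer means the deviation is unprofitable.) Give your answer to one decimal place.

239.8

Playing k = 7.4 the low-risk borrower receives 2588 − 162 × 7.4 = 1389.2.
Deviating to k = 0 yields 1629 instead.
Gain from deviating: 1629 − 1389.2 = 239.8.
The gain is positive, so the low-risk type's incentive-compatibility constraint is violated — this profile is not a separating equilibrium.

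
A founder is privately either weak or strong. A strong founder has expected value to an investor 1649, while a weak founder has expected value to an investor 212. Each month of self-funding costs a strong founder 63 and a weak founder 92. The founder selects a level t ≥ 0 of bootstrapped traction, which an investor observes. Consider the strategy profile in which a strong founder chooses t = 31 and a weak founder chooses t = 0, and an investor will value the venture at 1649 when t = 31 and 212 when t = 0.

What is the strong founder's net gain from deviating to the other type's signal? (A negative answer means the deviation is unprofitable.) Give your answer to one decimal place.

Playing t = 31 the strong founder receives 1649 − 63 × 31 = -304.
Deviating to t = 0 yields 212 instead.
Gain from deviating: 212 − (-304) = 516.0.
The gain is positive, so the strong type's incentive-compatibility constraint is violated — this profile is not a separating equilibrium.

516.0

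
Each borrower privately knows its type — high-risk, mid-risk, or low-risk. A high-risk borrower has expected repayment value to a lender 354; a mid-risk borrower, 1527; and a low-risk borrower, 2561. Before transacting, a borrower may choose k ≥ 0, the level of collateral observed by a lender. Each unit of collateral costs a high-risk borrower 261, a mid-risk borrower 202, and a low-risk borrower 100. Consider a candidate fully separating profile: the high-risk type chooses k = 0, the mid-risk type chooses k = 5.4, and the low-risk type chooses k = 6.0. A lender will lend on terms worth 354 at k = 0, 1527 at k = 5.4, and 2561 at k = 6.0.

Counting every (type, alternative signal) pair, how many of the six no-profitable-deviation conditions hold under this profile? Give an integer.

4

High-risk (own payoff 354): to k=5.4 gives 1527 − 261×5.4 = 117.6 → no gain ✓; to k=6.0 gives 2561 − 261×6.0 = 995 → profitable ✗.
Mid-risk (own payoff 1527 − 202×5.4 = 436.2): to k=0 gives 354 → no gain ✓; to k=6.0 gives 2561 − 202×6.0 = 1349 → profitable ✗.
Low-risk (own payoff 2561 − 100×6.0 = 1961): to k=0 gives 354 → no gain ✓; to k=5.4 gives 1527 − 100×5.4 = 987 → no gain ✓.
4 of the 6 constraints hold; not an equilibrium.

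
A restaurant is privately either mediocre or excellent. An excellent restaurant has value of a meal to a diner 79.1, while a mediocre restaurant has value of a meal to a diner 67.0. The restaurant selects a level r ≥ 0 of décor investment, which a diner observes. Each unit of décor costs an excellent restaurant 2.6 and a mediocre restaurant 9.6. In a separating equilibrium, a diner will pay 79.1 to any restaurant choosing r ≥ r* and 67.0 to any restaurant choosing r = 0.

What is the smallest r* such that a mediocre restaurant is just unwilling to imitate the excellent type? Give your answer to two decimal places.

1.26

A mediocre restaurant choosing r = 0 receives 67.0.
Imitating at r* instead would pay 79.1 at cost 9.6·r*, netting 79.1 − 9.6·r*.
Indifference: 67.0 = 79.1 − 9.6·r*, so r* = (79.1 − 67.0) / 9.6 ≈ 1.26.
At r* the mediocre type's incentive constraint just binds; the excellent type strictly prefers r* since its per-unit cost is lower.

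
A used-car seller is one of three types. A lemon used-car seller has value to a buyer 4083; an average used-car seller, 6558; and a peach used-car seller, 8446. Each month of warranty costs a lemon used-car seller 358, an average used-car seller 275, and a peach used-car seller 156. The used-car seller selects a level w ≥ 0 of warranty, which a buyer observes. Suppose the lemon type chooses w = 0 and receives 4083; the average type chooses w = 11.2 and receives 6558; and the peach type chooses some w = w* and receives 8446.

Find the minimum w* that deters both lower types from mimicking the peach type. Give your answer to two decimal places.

18.07

Lemon type (on-path payoff 4083) won't mimic when 4083 ≥ 8446 − 358·w*, i.e. w* ≥ 12.19.
Average type (on-path payoff 6558 − 275×11.2 = 3478) won't mimic when 3478 ≥ 8446 − 275·w*, i.e. w* ≥ 18.07.
Both must hold, so w* = max(12.19, 18.07) = 18.07. The average type's constraint binds.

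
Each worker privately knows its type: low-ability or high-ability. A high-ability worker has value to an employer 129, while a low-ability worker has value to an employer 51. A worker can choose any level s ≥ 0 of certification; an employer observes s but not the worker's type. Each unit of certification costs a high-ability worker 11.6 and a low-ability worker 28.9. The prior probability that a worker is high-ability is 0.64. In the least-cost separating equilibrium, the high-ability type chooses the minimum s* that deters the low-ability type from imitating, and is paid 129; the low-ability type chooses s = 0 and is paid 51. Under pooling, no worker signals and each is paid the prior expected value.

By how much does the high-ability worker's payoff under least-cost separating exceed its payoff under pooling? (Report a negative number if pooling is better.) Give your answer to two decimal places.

-3.23

Least-cost separating signal: s* solves 51 = 129 − 28.9·s*, so s* = (129 − 51)/28.9 ≈ 2.6990.
High-ability type's separating payoff: 129 − 11.6 × s* = 129 − 11.6 × (129 − 51)/28.9 = 129 − 904.8/28.9 ≈ 97.6920.
Pooling payoff: 0.64 × 129 + 0.36 × 51 = 100.92.
Difference: 97.6920 − 100.92 = -3.228, i.e. -3.23 to two decimal places.
The high-ability type would prefer the pooling outcome.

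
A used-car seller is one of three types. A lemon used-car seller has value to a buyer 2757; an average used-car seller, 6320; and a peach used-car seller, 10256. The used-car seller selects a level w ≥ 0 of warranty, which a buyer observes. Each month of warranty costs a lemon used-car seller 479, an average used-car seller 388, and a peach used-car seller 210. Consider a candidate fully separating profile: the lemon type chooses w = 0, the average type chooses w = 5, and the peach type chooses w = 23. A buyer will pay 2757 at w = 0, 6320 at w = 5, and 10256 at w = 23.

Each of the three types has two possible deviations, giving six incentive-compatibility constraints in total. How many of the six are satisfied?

Average (own payoff 6320 − 388×5 = 4380): to w=0 gives 2757 → no gain ✓; to w=23 gives 10256 − 388×23 = 1332 → no gain ✓.
Lemon (own payoff 2757): to w=5 gives 6320 − 479×5 = 3925 → profitable ✗; to w=23 gives 10256 − 479×23 = -761 → no gain ✓.
Peach (own payoff 10256 − 210×23 = 5426): to w=0 gives 2757 → no gain ✓; to w=5 gives 6320 − 210×5 = 5270 → no gain ✓.
5 of the 6 constraints hold; not an equilibrium.

5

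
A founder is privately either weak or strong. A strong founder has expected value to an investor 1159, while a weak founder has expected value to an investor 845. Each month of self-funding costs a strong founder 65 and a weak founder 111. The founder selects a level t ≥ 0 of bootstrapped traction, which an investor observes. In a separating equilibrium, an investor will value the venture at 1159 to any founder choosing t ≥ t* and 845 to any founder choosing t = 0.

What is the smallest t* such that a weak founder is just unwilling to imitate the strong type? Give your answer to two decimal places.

2.83

A weak founder choosing t = 0 receives 845.
Imitating at t* instead would pay 1159 at cost 111·t*, netting 1159 − 111·t*.
Indifference: 845 = 1159 − 111·t*, so t* = (1159 − 845) / 111 ≈ 2.83.
This is the weak type's binding incentive-compatibility constraint; any t ≥ 2.83 sustains separation on that side.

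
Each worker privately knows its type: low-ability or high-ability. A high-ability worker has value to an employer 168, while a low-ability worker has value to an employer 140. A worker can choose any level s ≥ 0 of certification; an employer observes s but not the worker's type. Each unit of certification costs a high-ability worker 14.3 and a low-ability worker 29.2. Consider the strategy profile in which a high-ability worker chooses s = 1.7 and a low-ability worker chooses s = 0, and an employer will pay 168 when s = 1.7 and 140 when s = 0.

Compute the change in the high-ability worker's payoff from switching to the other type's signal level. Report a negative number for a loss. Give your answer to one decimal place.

Playing s = 1.7 the high-ability worker receives 168 − 14.3 × 1.7 = 143.69.
Deviating to s = 0 yields 140 instead.
Gain from deviating: 140 − 143.69 = -3.69, i.e. -3.7 to one decimal place.
The gain is negative, so the high-ability type's incentive-compatibility constraint is satisfied.

-3.7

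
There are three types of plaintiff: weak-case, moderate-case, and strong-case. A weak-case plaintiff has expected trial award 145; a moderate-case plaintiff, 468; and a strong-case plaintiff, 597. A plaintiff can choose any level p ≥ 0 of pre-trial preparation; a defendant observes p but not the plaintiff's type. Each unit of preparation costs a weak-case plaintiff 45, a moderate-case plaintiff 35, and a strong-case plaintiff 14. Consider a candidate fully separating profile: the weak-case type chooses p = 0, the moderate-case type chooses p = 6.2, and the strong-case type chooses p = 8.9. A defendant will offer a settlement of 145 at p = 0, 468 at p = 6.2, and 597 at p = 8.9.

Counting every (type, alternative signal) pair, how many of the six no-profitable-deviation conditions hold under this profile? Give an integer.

Strong-case (own payoff 597 − 14×8.9 = 472.4): to p=0 gives 145 → no gain ✓; to p=6.2 gives 468 − 14×6.2 = 381.2 → no gain ✓.
Weak-case (own payoff 145): to p=6.2 gives 468 − 45×6.2 = 189 → profitable ✗; to p=8.9 gives 597 − 45×8.9 = 196.5 → profitable ✗.
Moderate-case (own payoff 468 − 35×6.2 = 251): to p=0 gives 145 → no gain ✓; to p=8.9 gives 597 − 35×8.9 = 285.5 → profitable ✗.
3 of the 6 constraints hold; not an equilibrium.

3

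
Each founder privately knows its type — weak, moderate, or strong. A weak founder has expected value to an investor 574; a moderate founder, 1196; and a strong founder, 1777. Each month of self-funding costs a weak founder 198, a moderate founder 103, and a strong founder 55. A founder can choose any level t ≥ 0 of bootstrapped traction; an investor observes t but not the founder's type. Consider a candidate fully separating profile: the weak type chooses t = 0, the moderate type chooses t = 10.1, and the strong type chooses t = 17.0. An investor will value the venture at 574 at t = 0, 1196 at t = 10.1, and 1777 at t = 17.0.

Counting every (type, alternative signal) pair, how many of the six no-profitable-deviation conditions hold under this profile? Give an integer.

5

Strong (own payoff 1777 − 55×17.0 = 842): to t=0 gives 574 → no gain ✓; to t=10.1 gives 1196 − 55×10.1 = 640.5 → no gain ✓.
Weak (own payoff 574): to t=10.1 gives 1196 − 198×10.1 = -803.8 → no gain ✓; to t=17.0 gives 1777 − 198×17.0 = -1589 → no gain ✓.
Moderate (own payoff 1196 − 103×10.1 = 155.7): to t=0 gives 574 → profitable ✗; to t=17.0 gives 1777 − 103×17.0 = 26 → no gain ✓.
5 of the 6 constraints hold; not an equilibrium.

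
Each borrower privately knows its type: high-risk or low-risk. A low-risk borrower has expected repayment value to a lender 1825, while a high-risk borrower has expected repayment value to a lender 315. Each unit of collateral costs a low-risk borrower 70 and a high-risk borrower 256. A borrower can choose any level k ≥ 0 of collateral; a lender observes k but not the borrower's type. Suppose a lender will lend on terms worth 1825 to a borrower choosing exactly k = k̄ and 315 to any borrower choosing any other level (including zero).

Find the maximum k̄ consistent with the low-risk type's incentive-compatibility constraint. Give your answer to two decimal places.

21.57

Choosing k̄ yields the low-risk type 1825 − 70·k̄; choosing zero yields 315.
The low-risk type is indifferent at 1825 − 70·k̄ = 315, i.e. k̄ = (1825 − 315) / 70 ≈ 21.57.
For any k̄ above 21.57 the low-risk type would rather pool at zero, so separation collapses.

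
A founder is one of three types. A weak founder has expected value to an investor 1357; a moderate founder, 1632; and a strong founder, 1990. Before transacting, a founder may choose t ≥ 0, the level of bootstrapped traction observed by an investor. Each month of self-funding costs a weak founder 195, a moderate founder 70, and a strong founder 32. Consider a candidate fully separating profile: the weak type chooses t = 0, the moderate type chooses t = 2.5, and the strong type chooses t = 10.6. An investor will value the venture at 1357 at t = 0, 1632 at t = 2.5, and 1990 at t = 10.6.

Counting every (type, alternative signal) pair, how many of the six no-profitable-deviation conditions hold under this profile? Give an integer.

Weak (own payoff 1357): to t=2.5 gives 1632 − 195×2.5 = 1144.5 → no gain ✓; to t=10.6 gives 1990 − 195×10.6 = -77 → no gain ✓.
Strong (own payoff 1990 − 32×10.6 = 1650.8): to t=0 gives 1357 → no gain ✓; to t=2.5 gives 1632 − 32×2.5 = 1552 → no gain ✓.
Moderate (own payoff 1632 − 70×2.5 = 1457): to t=0 gives 1357 → no gain ✓; to t=10.6 gives 1990 − 70×10.6 = 1248 → no gain ✓.
6 of the 6 constraints hold; this profile is a separating equilibrium.

6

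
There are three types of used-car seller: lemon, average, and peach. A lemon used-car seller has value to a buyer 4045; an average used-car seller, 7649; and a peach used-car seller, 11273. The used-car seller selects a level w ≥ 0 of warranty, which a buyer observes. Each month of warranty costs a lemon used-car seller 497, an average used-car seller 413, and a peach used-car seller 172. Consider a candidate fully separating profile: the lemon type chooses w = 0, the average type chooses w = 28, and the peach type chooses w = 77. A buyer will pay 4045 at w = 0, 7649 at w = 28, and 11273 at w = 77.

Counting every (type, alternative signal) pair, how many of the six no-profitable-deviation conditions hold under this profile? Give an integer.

3

Peach (own payoff 11273 − 172×77 = -1971): to w=0 gives 4045 → profitable ✗; to w=28 gives 7649 − 172×28 = 2833 → profitable ✗.
Average (own payoff 7649 − 413×28 = -3915): to w=0 gives 4045 → profitable ✗; to w=77 gives 11273 − 413×77 = -20528 → no gain ✓.
Lemon (own payoff 4045): to w=28 gives 7649 − 497×28 = -6267 → no gain ✓; to w=77 gives 11273 − 497×77 = -26996 → no gain ✓.
3 of the 6 constraints hold; not an equilibrium.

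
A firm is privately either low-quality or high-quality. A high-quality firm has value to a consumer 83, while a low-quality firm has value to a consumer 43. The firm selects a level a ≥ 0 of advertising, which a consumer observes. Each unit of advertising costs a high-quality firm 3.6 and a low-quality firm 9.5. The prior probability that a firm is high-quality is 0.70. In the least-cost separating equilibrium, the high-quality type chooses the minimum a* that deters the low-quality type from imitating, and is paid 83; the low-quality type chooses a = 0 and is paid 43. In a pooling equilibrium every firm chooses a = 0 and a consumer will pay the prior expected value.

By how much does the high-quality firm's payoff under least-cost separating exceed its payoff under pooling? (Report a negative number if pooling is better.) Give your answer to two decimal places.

Least-cost separating signal: a* solves 43 = 83 − 9.5·a*, so a* = (83 − 43)/9.5 ≈ 4.2105.
High-quality type's separating payoff: 83 − 3.6 × a* = 83 − 3.6 × (83 − 43)/9.5 = 83 − 144/9.5 ≈ 67.8421.
Pooling payoff: 0.70 × 83 + 0.30 × 43 = 71.
Difference: 67.8421 − 71 = -3.1579, i.e. -3.16 to two decimal places.
The high-quality type would prefer the pooling outcome.

-3.16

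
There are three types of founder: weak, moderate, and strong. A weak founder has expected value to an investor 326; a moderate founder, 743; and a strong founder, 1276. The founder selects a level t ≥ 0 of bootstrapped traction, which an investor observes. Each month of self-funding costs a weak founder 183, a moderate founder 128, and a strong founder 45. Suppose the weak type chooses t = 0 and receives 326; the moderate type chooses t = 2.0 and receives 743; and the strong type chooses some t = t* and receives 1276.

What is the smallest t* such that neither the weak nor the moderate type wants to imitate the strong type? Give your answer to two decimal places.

Moderate type (on-path payoff 743 − 128×2.0 = 487) won't mimic when 487 ≥ 1276 − 128·t*, i.e. t* ≥ 6.16.
Weak type (on-path payoff 326) won't mimic when 326 ≥ 1276 − 183·t*, i.e. t* ≥ 5.19.
Both must hold, so t* = max(5.19, 6.16) = 6.16. The moderate type's constraint binds.

6.16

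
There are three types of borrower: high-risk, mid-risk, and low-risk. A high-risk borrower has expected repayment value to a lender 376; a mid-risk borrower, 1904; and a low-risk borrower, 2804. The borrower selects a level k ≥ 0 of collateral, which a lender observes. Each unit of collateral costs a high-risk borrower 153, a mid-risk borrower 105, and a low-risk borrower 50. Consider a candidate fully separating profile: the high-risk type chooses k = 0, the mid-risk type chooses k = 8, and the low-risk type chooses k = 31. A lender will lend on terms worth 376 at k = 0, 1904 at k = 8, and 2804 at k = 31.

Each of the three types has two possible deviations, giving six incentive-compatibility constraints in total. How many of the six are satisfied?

4

Low-risk (own payoff 2804 − 50×31 = 1254): to k=0 gives 376 → no gain ✓; to k=8 gives 1904 − 50×8 = 1504 → profitable ✗.
High-risk (own payoff 376): to k=8 gives 1904 − 153×8 = 680 → profitable ✗; to k=31 gives 2804 − 153×31 = -1939 → no gain ✓.
Mid-risk (own payoff 1904 − 105×8 = 1064): to k=0 gives 376 → no gain ✓; to k=31 gives 2804 − 105×31 = -451 → no gain ✓.
4 of the 6 constraints hold; not an equilibrium.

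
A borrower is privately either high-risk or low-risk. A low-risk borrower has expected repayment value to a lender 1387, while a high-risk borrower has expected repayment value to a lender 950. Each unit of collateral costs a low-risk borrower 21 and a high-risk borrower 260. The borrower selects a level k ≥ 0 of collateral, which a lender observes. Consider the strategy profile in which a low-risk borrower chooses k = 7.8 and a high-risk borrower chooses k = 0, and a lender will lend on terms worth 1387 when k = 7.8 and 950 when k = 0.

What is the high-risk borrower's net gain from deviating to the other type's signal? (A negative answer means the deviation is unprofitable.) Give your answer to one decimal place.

-1591.0

Playing k = 0 the high-risk borrower receives 950.
Deviating to k = 7.8 brings payment 1387 at cost 260 × 7.8 = 2028, netting -641.
Gain from deviating: -641 − 950 = -1591.0.
The gain is negative, so the high-risk type's incentive-compatibility constraint is satisfied.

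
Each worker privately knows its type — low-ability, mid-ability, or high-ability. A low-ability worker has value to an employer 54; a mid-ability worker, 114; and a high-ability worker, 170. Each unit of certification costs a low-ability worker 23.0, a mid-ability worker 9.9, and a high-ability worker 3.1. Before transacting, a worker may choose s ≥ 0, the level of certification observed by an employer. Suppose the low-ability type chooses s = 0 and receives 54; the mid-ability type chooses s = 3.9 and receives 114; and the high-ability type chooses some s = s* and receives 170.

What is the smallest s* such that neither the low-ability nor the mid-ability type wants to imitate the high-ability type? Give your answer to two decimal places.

9.56

Mid-ability type (on-path payoff 114 − 9.9×3.9 = 75.39) won't mimic when 75.39 ≥ 170 − 9.9·s*, i.e. s* ≥ 9.56.
Low-ability type (on-path payoff 54) won't mimic when 54 ≥ 170 − 23.0·s*, i.e. s* ≥ 5.04.
Both must hold, so s* = max(5.04, 9.56) = 9.56. The mid-ability type's constraint binds.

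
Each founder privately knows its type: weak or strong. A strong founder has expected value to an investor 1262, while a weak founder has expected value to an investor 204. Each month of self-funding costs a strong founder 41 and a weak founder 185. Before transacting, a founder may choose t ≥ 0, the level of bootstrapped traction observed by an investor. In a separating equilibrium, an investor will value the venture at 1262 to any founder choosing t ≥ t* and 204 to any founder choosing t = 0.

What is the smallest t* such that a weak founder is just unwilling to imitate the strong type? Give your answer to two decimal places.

A weak founder choosing t = 0 receives 204.
Imitating at t* instead would pay 1262 at cost 185·t*, netting 1262 − 185·t*.
Indifference: 204 = 1262 − 185·t*, so t* = (1262 − 204) / 185 ≈ 5.72.
At t* the weak type's incentive constraint just binds; the strong type strictly prefers t* since its per-unit cost is lower.

5.72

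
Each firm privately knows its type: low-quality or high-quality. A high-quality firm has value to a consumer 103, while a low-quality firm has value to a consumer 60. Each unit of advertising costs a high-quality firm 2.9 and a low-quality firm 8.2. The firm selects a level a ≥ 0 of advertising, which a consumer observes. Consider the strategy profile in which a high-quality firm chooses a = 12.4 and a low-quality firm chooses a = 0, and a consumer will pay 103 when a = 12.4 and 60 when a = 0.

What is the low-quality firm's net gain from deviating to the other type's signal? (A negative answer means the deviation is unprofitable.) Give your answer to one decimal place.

-58.7

Playing a = 0 the low-quality firm receives 60.
Deviating to a = 12.4 brings payment 103 at cost 8.2 × 12.4 = 101.68, netting 1.32.
Gain from deviating: 1.32 − 60 = -58.68, i.e. -58.7 to one decimal place.
The gain is negative, so the low-quality type's incentive-compatibility constraint is satisfied.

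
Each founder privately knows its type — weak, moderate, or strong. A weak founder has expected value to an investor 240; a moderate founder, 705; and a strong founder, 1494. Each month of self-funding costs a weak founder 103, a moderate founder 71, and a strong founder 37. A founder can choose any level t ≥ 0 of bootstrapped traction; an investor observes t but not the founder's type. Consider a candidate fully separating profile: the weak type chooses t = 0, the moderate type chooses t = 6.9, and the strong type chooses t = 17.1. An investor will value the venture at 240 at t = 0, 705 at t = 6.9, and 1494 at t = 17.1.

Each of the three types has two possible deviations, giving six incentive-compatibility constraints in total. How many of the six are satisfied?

Weak (own payoff 240): to t=6.9 gives 705 − 103×6.9 = -5.7 → no gain ✓; to t=17.1 gives 1494 − 103×17.1 = -267.3 → no gain ✓.
Strong (own payoff 1494 − 37×17.1 = 861.3): to t=0 gives 240 → no gain ✓; to t=6.9 gives 705 − 37×6.9 = 449.7 → no gain ✓.
Moderate (own payoff 705 − 71×6.9 = 215.1): to t=0 gives 240 → profitable ✗; to t=17.1 gives 1494 − 71×17.1 = 279.9 → profitable ✗.
4 of the 6 constraints hold; not an equilibrium.

4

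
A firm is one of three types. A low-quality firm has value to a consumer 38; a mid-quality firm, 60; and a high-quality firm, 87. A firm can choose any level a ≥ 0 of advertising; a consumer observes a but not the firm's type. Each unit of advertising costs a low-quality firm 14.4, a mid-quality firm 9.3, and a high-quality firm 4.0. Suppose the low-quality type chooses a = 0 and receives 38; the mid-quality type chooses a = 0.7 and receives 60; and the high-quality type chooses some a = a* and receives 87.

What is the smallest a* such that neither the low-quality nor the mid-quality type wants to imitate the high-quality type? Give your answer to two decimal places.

Mid-quality type (on-path payoff 60 − 9.3×0.7 = 53.49) won't mimic when 53.49 ≥ 87 − 9.3·a*, i.e. a* ≥ 3.60.
Low-quality type (on-path payoff 38) won't mimic when 38 ≥ 87 − 14.4·a*, i.e. a* ≥ 3.40.
Both must hold, so a* = max(3.40, 3.60) = 3.60. The mid-quality type's constraint binds.

3.60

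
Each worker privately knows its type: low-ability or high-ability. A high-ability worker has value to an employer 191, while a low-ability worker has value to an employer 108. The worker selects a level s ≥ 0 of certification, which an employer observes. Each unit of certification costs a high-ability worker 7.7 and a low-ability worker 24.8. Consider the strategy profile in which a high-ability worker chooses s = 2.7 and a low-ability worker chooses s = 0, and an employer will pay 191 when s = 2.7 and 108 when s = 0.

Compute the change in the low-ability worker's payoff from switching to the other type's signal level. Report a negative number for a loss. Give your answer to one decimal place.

16.0

Playing s = 0 the low-ability worker receives 108.
Deviating to s = 2.7 brings payment 191 at cost 24.8 × 2.7 = 66.96, netting 124.04.
Gain from deviating: 124.04 − 108 = 16.04, i.e. 16.0 to one decimal place.
The gain is positive, so the low-ability type's incentive-compatibility constraint is violated — this profile is not a separating equilibrium.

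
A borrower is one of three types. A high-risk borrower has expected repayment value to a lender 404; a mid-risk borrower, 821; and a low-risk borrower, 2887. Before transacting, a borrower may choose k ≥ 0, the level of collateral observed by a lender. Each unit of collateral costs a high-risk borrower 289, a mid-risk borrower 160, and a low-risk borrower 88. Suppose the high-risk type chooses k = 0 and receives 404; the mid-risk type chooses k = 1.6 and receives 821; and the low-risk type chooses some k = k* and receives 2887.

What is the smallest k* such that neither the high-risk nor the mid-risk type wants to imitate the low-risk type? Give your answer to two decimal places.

High-risk type (on-path payoff 404) won't mimic when 404 ≥ 2887 − 289·k*, i.e. k* ≥ 8.59.
Mid-risk type (on-path payoff 821 − 160×1.6 = 565) won't mimic when 565 ≥ 2887 − 160·k*, i.e. k* ≥ 14.51.
Both must hold, so k* = max(8.59, 14.51) = 14.51. The mid-risk type's constraint binds.

14.51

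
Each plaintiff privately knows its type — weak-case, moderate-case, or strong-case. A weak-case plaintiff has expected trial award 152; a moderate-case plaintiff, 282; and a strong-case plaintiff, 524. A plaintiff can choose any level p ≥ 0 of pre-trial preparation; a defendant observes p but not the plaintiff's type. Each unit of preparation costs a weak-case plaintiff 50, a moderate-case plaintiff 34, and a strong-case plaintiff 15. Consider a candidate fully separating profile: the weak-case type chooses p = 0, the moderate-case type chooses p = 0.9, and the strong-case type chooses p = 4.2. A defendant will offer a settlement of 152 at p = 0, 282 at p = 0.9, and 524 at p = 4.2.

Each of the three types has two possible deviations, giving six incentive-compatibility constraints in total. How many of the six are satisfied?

Weak-case (own payoff 152): to p=0.9 gives 282 − 50×0.9 = 237 → profitable ✗; to p=4.2 gives 524 − 50×4.2 = 314 → profitable ✗.
Moderate-case (own payoff 282 − 34×0.9 = 251.4): to p=0 gives 152 → no gain ✓; to p=4.2 gives 524 − 34×4.2 = 381.2 → profitable ✗.
Strong-case (own payoff 524 − 15×4.2 = 461): to p=0 gives 152 → no gain ✓; to p=0.9 gives 282 − 15×0.9 = 268.5 → no gain ✓.
3 of the 6 constraints hold; not an equilibrium.

3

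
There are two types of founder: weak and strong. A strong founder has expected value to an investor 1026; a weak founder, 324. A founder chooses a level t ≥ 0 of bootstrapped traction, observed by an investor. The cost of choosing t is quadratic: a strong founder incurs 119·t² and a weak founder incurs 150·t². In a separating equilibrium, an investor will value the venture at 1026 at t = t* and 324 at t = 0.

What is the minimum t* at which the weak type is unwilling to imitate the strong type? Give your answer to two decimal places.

2.16

The weak type at t = 0 receives 324; imitating at t* yields 1026 − 150·t*².
Indifference: 324 = 1026 − 150·t*², so t*² = (1026 − 324) / 150 = 4.68.
t* = √4.68 ≈ 2.16.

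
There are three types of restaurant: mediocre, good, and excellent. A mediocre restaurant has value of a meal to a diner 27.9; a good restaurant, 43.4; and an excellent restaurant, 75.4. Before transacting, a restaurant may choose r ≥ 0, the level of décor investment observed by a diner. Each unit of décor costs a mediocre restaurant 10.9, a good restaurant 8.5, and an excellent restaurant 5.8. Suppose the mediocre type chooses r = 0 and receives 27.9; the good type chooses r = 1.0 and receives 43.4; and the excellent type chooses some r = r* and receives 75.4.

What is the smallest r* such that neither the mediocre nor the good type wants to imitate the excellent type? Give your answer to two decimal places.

4.76

Good type (on-path payoff 43.4 − 8.5×1.0 = 34.9) won't mimic when 34.9 ≥ 75.4 − 8.5·r*, i.e. r* ≥ 4.76.
Mediocre type (on-path payoff 27.9) won't mimic when 27.9 ≥ 75.4 − 10.9·r*, i.e. r* ≥ 4.36.
Both must hold, so r* = max(4.36, 4.76) = 4.76. The good type's constraint binds.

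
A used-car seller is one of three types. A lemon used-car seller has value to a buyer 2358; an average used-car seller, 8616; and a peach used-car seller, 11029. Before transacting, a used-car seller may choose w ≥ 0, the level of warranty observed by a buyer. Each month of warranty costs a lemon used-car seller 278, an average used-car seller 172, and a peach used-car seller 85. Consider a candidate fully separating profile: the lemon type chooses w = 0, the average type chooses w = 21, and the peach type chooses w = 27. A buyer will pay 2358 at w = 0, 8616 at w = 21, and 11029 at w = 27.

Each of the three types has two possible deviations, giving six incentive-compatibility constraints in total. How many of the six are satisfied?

3

Average (own payoff 8616 − 172×21 = 5004): to w=0 gives 2358 → no gain ✓; to w=27 gives 11029 − 172×27 = 6385 → profitable ✗.
Peach (own payoff 11029 − 85×27 = 8734): to w=0 gives 2358 → no gain ✓; to w=21 gives 8616 − 85×21 = 6831 → no gain ✓.
Lemon (own payoff 2358): to w=21 gives 8616 − 278×21 = 2778 → profitable ✗; to w=27 gives 11029 − 278×27 = 3523 → profitable ✗.
3 of the 6 constraints hold; not an equilibrium.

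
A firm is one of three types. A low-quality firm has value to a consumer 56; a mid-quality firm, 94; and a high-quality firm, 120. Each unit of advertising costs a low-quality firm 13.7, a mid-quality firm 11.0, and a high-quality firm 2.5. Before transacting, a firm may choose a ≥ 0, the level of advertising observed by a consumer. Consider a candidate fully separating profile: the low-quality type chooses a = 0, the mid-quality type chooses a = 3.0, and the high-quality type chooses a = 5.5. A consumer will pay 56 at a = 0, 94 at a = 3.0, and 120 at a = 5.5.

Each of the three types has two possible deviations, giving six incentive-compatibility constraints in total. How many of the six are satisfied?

6

High-quality (own payoff 120 − 2.5×5.5 = 106.25): to a=0 gives 56 → no gain ✓; to a=3.0 gives 94 − 2.5×3.0 = 86.5 → no gain ✓.
Low-quality (own payoff 56): to a=3.0 gives 94 − 13.7×3.0 = 52.9 → no gain ✓; to a=5.5 gives 120 − 13.7×5.5 = 44.65 → no gain ✓.
Mid-quality (own payoff 94 − 11.0×3.0 = 61): to a=0 gives 56 → no gain ✓; to a=5.5 gives 120 − 11.0×5.5 = 59.5 → no gain ✓.
6 of the 6 constraints hold; this profile is a separating equilibrium.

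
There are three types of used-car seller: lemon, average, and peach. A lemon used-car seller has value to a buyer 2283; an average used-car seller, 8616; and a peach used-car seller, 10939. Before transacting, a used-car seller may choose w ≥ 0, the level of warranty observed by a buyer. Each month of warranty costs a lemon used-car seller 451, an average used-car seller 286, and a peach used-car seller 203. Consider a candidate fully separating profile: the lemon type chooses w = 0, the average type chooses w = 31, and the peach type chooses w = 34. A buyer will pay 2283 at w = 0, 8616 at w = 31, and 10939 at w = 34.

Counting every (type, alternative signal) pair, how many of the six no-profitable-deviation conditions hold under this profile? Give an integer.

4

Peach (own payoff 10939 − 203×34 = 4037): to w=0 gives 2283 → no gain ✓; to w=31 gives 8616 − 203×31 = 2323 → no gain ✓.
Lemon (own payoff 2283): to w=31 gives 8616 − 451×31 = -5365 → no gain ✓; to w=34 gives 10939 − 451×34 = -4395 → no gain ✓.
Average (own payoff 8616 − 286×31 = -250): to w=0 gives 2283 → profitable ✗; to w=34 gives 10939 − 286×34 = 1215 → profitable ✗.
4 of the 6 constraints hold; not an equilibrium.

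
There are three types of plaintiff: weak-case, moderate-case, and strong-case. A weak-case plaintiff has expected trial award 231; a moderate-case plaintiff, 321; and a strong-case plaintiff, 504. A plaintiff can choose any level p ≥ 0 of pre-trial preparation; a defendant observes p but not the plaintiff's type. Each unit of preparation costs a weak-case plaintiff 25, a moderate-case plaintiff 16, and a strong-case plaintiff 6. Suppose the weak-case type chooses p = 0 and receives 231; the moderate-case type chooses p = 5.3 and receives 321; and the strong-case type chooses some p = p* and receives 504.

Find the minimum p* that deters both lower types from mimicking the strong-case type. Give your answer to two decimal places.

Weak-case type (on-path payoff 231) won't mimic when 231 ≥ 504 − 25·p*, i.e. p* ≥ 10.92.
Moderate-case type (on-path payoff 321 − 16×5.3 = 236.2) won't mimic when 236.2 ≥ 504 − 16·p*, i.e. p* ≥ 16.74.
Both must hold, so p* = max(10.92, 16.74) = 16.74. The moderate-case type's constraint binds.

16.74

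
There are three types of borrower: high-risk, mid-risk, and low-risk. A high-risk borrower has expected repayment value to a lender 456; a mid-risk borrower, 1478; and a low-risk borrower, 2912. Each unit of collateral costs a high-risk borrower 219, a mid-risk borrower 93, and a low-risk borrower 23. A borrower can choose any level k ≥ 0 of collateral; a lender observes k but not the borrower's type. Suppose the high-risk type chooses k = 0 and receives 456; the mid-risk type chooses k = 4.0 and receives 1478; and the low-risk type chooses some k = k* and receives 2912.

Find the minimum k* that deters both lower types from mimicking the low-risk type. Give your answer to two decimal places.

19.42

Mid-risk type (on-path payoff 1478 − 93×4.0 = 1106) won't mimic when 1106 ≥ 2912 − 93·k*, i.e. k* ≥ 19.42.
High-risk type (on-path payoff 456) won't mimic when 456 ≥ 2912 − 219·k*, i.e. k* ≥ 11.21.
Both must hold, so k* = max(11.21, 19.42) = 19.42. The mid-risk type's constraint binds.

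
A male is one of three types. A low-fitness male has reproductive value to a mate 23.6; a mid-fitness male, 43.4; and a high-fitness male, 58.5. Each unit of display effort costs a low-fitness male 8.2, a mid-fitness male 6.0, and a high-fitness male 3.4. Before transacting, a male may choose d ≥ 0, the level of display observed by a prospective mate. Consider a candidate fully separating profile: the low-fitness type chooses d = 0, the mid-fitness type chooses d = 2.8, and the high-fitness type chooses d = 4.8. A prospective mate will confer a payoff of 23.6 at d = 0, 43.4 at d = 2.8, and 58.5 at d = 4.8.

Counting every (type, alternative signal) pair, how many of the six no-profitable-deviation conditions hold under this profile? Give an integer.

5

High-fitness (own payoff 58.5 − 3.4×4.8 = 42.18): to d=0 gives 23.6 → no gain ✓; to d=2.8 gives 43.4 − 3.4×2.8 = 33.88 → no gain ✓.
Low-fitness (own payoff 23.6): to d=2.8 gives 43.4 − 8.2×2.8 = 20.44 → no gain ✓; to d=4.8 gives 58.5 − 8.2×4.8 = 19.14 → no gain ✓.
Mid-fitness (own payoff 43.4 − 6.0×2.8 = 26.6): to d=0 gives 23.6 → no gain ✓; to d=4.8 gives 58.5 − 6.0×4.8 = 29.7 → profitable ✗.
5 of the 6 constraints hold; not an equilibrium.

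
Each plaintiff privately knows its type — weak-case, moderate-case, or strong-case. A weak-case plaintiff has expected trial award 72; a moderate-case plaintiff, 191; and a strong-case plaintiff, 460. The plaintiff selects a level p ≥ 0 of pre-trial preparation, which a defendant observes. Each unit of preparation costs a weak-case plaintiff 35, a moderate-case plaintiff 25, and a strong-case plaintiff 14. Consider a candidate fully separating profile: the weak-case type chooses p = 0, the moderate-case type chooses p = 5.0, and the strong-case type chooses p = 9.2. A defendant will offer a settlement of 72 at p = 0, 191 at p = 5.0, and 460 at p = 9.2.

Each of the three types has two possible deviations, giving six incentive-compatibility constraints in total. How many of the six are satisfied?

Strong-case (own payoff 460 − 14×9.2 = 331.2): to p=0 gives 72 → no gain ✓; to p=5.0 gives 191 − 14×5.0 = 121 → no gain ✓.
Weak-case (own payoff 72): to p=5.0 gives 191 − 35×5.0 = 16 → no gain ✓; to p=9.2 gives 460 − 35×9.2 = 138 → profitable ✗.
Moderate-case (own payoff 191 − 25×5.0 = 66): to p=0 gives 72 → profitable ✗; to p=9.2 gives 460 − 25×9.2 = 230 → profitable ✗.
3 of the 6 constraints hold; not an equilibrium.

3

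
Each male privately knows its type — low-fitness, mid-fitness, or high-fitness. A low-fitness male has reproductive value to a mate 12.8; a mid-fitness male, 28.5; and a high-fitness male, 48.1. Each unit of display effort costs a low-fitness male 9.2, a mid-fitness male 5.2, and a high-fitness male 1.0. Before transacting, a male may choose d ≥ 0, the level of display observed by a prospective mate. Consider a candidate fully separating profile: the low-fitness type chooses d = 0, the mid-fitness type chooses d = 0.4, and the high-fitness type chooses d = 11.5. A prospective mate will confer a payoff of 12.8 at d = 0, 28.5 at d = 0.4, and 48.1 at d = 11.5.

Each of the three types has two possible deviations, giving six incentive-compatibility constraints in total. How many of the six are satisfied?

5

Low-fitness (own payoff 12.8): to d=0.4 gives 28.5 − 9.2×0.4 = 24.82 → profitable ✗; to d=11.5 gives 48.1 − 9.2×11.5 = -57.7 → no gain ✓.
Mid-fitness (own payoff 28.5 − 5.2×0.4 = 26.42): to d=0 gives 12.8 → no gain ✓; to d=11.5 gives 48.1 − 5.2×11.5 = -11.7 → no gain ✓.
High-fitness (own payoff 48.1 − 1.0×11.5 = 36.6): to d=0 gives 12.8 → no gain ✓; to d=0.4 gives 28.5 − 1.0×0.4 = 28.1 → no gain ✓.
5 of the 6 constraints hold; not an equilibrium.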